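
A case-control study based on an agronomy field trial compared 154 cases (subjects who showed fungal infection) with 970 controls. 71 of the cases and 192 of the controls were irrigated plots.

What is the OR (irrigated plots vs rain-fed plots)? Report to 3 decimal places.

OR = (71 × 778) / (192 × 83) = 55238/15936 ≈ 3.466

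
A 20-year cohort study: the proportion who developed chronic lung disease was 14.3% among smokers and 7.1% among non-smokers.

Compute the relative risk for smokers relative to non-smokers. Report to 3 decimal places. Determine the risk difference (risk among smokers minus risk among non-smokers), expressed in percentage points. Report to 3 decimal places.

RR = 2.014; RD = 7.200

RR = 0.1430 / 0.0710 = 2.014
risk difference = 0.1430 − 0.0710 = 0.0720 → 7.200 percentage points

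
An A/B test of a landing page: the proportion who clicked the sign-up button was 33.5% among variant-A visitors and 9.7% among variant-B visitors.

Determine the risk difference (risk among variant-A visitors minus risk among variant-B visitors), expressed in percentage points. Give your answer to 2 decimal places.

risk difference = 0.3350 − 0.0970 = 0.2380 → 23.80 percentage points

23.80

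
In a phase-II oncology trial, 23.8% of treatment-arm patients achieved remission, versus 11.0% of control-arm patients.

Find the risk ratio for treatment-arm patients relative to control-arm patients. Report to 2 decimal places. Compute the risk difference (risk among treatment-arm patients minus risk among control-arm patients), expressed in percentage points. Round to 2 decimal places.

RR = 2.16; RD = 12.80

RR = 0.2380 / 0.1100 = 2.16
risk difference = 0.2380 − 0.1100 = 0.1280 → 12.80 percentage points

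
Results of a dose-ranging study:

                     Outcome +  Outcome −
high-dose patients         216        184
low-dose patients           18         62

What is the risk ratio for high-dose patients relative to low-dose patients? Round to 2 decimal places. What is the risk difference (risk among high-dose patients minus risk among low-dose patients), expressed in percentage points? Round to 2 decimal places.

risk, high-dose patients = 216/400 = 0.5400
risk, low-dose patients = 18/80 = 0.2250
RR = 0.5400 / 0.2250 = 2.40
risk difference = 0.5400 − 0.2250 = 0.3150 → 31.50 percentage points

RR = 2.40; RD = 31.50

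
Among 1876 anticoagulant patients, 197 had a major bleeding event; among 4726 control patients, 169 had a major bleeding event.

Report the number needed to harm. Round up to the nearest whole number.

15

risk, anticoagulant patients = 197/1876 = 0.105011
risk, control patients = 169/4726 = 0.035760
absolute risk difference = 0.069251
1 / 0.069251 = 14.440 → round up → 15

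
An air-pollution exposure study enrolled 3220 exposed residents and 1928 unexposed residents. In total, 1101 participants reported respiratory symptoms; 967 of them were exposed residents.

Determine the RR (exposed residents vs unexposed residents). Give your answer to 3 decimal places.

exposed residents without the outcome: 3220 − 967 = 2253
unexposed residents with the outcome: 1101 − 967 = 134
unexposed residents without the outcome: 1928 − 134 = 1794
risk, exposed residents = 967/3220 = 0.3003
risk, unexposed residents = 134/1928 = 0.0695
RR = 0.3003 / 0.0695 = 4.321

RR = 4.321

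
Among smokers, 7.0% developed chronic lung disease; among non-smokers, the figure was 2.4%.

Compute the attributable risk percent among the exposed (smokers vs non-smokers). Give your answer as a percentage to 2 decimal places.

AR% = (0.07000 − 0.02400) / 0.07000 = 0.6571 → 65.71%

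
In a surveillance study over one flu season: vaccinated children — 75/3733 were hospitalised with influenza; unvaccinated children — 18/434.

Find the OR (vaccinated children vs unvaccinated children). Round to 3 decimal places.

OR: 0.474

odds, vaccinated children = 75/3658 = 0.02050
odds, unvaccinated children = 18/416 = 0.04327
OR = 0.02050 / 0.04327 = 0.474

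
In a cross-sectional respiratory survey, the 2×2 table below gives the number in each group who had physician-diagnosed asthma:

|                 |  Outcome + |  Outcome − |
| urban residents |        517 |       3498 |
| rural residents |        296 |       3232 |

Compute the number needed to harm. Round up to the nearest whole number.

risk, urban residents = 517/4015 = 0.128767
risk, rural residents = 296/3528 = 0.083900
absolute risk difference = 0.044867
1 / 0.044867 = 22.288 → round up → 23

NNH = 23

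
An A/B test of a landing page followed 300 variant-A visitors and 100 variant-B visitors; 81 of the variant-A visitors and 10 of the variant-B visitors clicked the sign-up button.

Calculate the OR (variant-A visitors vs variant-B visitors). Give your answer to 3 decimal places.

OR = (81 × 90) / (219 × 10) = 7290/2190 ≈ 3.329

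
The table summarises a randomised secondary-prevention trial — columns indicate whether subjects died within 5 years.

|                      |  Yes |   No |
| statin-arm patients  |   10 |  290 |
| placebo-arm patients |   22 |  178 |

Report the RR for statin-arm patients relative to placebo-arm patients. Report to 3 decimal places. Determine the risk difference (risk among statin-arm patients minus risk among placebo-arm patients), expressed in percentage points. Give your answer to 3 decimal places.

risk, statin-arm patients = 10/300 = 0.03333
risk, placebo-arm patients = 22/200 = 0.11000
RR = 0.03333 / 0.11000 = 0.303
risk difference = 0.03333 − 0.11000 = -0.07667 → -7.667 percentage points

RR = 0.303; RD = -7.667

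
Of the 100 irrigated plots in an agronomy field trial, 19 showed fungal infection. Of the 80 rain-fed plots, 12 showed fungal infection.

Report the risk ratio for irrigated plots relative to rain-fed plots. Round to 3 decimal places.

risk, irrigated plots = 19/100 = 0.1900
risk, rain-fed plots = 12/80 = 0.1500
RR = 0.1900 / 0.1500 = 1.267

RR = 1.267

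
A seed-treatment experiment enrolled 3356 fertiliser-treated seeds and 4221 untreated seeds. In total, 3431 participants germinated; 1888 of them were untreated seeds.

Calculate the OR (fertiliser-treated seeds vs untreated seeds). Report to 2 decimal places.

fertiliser-treated seeds with the outcome: 3431 − 1888 = 1543
fertiliser-treated seeds without the outcome: 3356 − 1543 = 1813
untreated seeds without the outcome: 4221 − 1888 = 2333
odds, fertiliser-treated seeds = 1543/1813 = 0.8511
odds, untreated seeds = 1888/2333 = 0.8093
OR = 0.8511 / 0.8093 = 1.05

OR: 1.05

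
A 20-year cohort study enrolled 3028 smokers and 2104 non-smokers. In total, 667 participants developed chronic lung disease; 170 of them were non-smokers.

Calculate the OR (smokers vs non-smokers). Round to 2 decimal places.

OR ≈ 2.23

smokers with the outcome: 667 − 170 = 497
smokers without the outcome: 3028 − 497 = 2531
non-smokers without the outcome: 2104 − 170 = 1934
OR = (497 × 1934) / (2531 × 170) = 961198/430270 ≈ 2.23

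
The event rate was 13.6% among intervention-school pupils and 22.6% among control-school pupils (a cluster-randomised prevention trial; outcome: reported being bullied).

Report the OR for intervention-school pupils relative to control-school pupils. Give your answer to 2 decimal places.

0.54

odds, intervention-school pupils = 0.1360/0.8640 = 0.1574
odds, control-school pupils = 0.2260/0.7740 = 0.2920
OR = 0.1574 / 0.2920 = 0.54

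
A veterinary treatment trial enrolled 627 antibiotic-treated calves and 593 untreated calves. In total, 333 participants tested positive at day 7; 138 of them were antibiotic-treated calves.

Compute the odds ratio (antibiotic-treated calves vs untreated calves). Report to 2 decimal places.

antibiotic-treated calves without the outcome: 627 − 138 = 489
untreated calves with the outcome: 333 − 138 = 195
untreated calves without the outcome: 593 − 195 = 398
OR = (138 × 398) / (489 × 195) = 54924/95355 ≈ 0.58

0.58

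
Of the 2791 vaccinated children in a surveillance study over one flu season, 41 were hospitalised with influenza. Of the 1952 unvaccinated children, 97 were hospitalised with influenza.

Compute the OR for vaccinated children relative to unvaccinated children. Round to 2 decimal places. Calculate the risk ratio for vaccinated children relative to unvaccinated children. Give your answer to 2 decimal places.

odds, vaccinated children = 41/2750 = 0.01491
odds, unvaccinated children = 97/1855 = 0.05229
OR = 0.01491 / 0.05229 = 0.29
risk, vaccinated children = 41/2791 = 0.01469
risk, unvaccinated children = 97/1952 = 0.04969
RR = 0.01469 / 0.04969 = 0.30

OR = 0.29; RR = 0.30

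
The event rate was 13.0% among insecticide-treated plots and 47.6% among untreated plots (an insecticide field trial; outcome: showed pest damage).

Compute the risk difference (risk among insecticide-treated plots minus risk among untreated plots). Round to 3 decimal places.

risk difference = 0.1300 − 0.4760 = -0.346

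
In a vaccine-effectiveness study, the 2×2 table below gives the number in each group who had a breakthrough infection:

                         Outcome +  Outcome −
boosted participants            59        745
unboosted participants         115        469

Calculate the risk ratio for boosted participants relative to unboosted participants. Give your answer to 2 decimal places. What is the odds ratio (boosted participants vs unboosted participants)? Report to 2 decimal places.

RR = 0.37; OR = 0.32

risk, boosted participants = 59/804 = 0.0734
risk, unboosted participants = 115/584 = 0.1969
RR = 0.0734 / 0.1969 = 0.37
odds, boosted participants = 59/745 = 0.0792
odds, unboosted participants = 115/469 = 0.2452
OR = 0.0792 / 0.2452 = 0.32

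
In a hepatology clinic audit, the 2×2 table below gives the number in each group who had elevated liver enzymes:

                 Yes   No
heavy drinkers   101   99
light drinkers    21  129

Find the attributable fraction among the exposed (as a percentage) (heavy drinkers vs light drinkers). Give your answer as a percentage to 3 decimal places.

risk, heavy drinkers = 101/200 = 0.5050
risk, light drinkers = 21/150 = 0.1400
AR% = (0.5050 − 0.1400) / 0.5050 = 0.7228 → 72.277%

72.277%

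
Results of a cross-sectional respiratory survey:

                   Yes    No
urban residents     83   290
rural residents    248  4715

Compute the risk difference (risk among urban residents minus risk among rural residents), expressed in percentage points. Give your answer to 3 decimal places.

risk, urban residents = 83/373 = 0.22252
risk, rural residents = 248/4963 = 0.04997
risk difference = 0.22252 − 0.04997 = 0.17255 → 17.255 percentage points

RD = 17.255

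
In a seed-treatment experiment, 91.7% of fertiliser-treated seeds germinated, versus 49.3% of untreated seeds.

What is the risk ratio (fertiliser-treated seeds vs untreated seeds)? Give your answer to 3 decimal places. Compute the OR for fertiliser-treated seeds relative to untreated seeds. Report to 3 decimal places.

RR = 0.9170 / 0.4930 = 1.860
odds, fertiliser-treated seeds = 0.9170/0.0830 = 11.0482
odds, untreated seeds = 0.4930/0.5070 = 0.9724
OR = 11.0482 / 0.9724 = 11.362

RR = 1.860; OR = 11.362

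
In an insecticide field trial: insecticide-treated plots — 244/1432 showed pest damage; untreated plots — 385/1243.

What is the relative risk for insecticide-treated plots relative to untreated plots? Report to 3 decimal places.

0.550

risk, insecticide-treated plots = 244/1432 = 0.1704
risk, untreated plots = 385/1243 = 0.3097
RR = 0.1704 / 0.3097 = 0.550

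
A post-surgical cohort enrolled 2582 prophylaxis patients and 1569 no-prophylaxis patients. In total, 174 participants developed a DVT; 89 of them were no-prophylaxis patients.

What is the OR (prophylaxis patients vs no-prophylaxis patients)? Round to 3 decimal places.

OR ≈ 0.566

prophylaxis patients with the outcome: 174 − 89 = 85
prophylaxis patients without the outcome: 2582 − 85 = 2497
no-prophylaxis patients without the outcome: 1569 − 89 = 1480
OR = (85 × 1480) / (2497 × 89) = 125800/222233 ≈ 0.566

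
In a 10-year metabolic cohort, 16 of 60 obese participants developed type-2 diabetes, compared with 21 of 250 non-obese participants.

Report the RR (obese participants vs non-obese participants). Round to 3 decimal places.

RR: 3.175

risk, obese participants = 16/60 = 0.2667
risk, non-obese participants = 21/250 = 0.0840
RR = 0.2667 / 0.0840 = 3.175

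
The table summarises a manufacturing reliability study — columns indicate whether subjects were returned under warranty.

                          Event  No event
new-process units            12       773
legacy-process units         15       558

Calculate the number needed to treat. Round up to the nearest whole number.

NNT ≈ 92

risk, new-process units = 12/785 = 0.015287
risk, legacy-process units = 15/573 = 0.026178
absolute risk difference = 0.010891
1 / 0.010891 = 91.819 → round up → 92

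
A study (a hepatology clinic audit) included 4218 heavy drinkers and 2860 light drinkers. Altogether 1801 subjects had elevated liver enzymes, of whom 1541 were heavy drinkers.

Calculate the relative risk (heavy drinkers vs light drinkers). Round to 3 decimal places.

heavy drinkers without the outcome: 4218 − 1541 = 2677
light drinkers with the outcome: 1801 − 1541 = 260
light drinkers without the outcome: 2860 − 260 = 2600
risk, heavy drinkers = 1541/4218 = 0.3653
risk, light drinkers = 260/2860 = 0.0909
RR = 0.3653 / 0.0909 = 4.019

4.019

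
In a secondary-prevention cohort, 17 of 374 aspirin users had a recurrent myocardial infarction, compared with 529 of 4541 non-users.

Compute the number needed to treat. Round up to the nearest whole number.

15

risk, aspirin users = 17/374 = 0.045455
risk, non-users = 529/4541 = 0.116494
absolute risk difference = 0.071040
1 / 0.071040 = 14.077 → round up → 15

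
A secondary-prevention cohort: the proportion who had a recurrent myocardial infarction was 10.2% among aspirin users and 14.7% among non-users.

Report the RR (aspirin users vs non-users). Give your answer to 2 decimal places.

RR = 0.1020 / 0.1470 = 0.69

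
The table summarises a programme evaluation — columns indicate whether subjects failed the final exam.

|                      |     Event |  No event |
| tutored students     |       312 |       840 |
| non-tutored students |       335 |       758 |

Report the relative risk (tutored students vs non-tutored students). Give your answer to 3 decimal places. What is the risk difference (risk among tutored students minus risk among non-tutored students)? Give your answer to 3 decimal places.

risk, tutored students = 312/1152 = 0.2708
risk, non-tutored students = 335/1093 = 0.3065
RR = 0.2708 / 0.3065 = 0.884
risk difference = 0.2708 − 0.3065 = -0.036

RR = 0.884; RD = -0.036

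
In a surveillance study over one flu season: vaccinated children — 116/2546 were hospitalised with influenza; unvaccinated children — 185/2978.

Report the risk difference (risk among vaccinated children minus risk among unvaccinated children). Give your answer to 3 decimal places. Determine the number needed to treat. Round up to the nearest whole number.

risk, vaccinated children = 116/2546 = 0.04556
risk, unvaccinated children = 185/2978 = 0.06212
risk difference = 0.04556 − 0.06212 = -0.017
absolute risk difference = 0.016561
1 / 0.016561 = 60.383 → round up → 61

RD = -0.017; NNT = 61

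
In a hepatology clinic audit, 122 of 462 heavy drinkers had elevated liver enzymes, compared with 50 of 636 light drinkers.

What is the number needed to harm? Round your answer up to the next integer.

risk, heavy drinkers = 122/462 = 0.264069
risk, light drinkers = 50/636 = 0.078616
absolute risk difference = 0.185453
1 / 0.185453 = 5.392 → round up → 6

NNH = 6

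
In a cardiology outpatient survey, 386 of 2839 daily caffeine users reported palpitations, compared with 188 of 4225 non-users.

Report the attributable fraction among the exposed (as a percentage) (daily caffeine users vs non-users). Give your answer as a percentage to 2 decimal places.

AR% ≈ 67.27%

risk, daily caffeine users = 386/2839 = 0.13596
risk, non-users = 188/4225 = 0.04450
AR% = (0.13596 − 0.04450) / 0.13596 = 0.6727 → 67.27%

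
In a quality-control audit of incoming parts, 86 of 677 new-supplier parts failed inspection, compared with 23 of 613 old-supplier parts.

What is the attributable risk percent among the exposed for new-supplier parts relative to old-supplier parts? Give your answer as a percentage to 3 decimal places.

70.464%

risk, new-supplier parts = 86/677 = 0.12703
risk, old-supplier parts = 23/613 = 0.03752
AR% = (0.12703 − 0.03752) / 0.12703 = 0.7046 → 70.464%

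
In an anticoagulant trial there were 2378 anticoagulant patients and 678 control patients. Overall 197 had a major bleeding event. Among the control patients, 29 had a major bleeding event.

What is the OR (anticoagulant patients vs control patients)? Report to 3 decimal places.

OR = 1.701

anticoagulant patients with the outcome: 197 − 29 = 168
anticoagulant patients without the outcome: 2378 − 168 = 2210
control patients without the outcome: 678 − 29 = 649
OR = (168 × 649) / (2210 × 29) = 109032/64090 ≈ 1.701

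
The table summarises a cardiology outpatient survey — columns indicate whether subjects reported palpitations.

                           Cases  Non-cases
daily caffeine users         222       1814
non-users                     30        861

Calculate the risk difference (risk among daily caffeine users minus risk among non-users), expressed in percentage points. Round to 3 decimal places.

7.537

risk, daily caffeine users = 222/2036 = 0.10904
risk, non-users = 30/891 = 0.03367
risk difference = 0.10904 − 0.03367 = 0.07537 → 7.537 percentage points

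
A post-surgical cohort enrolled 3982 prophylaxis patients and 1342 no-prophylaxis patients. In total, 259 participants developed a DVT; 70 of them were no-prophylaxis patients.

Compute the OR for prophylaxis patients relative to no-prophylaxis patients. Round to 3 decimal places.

0.905

prophylaxis patients with the outcome: 259 − 70 = 189
prophylaxis patients without the outcome: 3982 − 189 = 3793
no-prophylaxis patients without the outcome: 1342 − 70 = 1272
OR = (189 × 1272) / (3793 × 70) = 240408/265510 ≈ 0.905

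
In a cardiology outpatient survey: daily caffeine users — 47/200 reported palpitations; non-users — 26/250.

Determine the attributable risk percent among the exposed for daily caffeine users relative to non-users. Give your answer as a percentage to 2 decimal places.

AR%: 55.74%

risk, daily caffeine users = 47/200 = 0.2350
risk, non-users = 26/250 = 0.1040
AR% = (0.2350 − 0.1040) / 0.2350 = 0.5574 → 55.74%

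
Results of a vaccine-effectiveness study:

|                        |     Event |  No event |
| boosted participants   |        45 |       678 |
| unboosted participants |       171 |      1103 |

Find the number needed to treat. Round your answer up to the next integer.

risk, boosted participants = 45/723 = 0.062241
risk, unboosted participants = 171/1274 = 0.134223
absolute risk difference = 0.071982
1 / 0.071982 = 13.892 → round up → 14

NNT = 14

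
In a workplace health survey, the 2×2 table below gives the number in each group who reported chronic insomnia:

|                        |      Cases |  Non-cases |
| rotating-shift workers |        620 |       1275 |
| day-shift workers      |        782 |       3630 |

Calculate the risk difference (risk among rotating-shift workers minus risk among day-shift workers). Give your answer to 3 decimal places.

0.150

risk, rotating-shift workers = 620/1895 = 0.3272
risk, day-shift workers = 782/4412 = 0.1772
risk difference = 0.3272 − 0.1772 = 0.150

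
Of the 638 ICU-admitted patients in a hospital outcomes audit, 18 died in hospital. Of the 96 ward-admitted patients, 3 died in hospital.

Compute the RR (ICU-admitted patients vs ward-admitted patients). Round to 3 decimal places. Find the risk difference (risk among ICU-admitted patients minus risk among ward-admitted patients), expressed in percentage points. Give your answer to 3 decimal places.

RR = 0.903; RD = -0.304

risk, ICU-admitted patients = 18/638 = 0.02821
risk, ward-admitted patients = 3/96 = 0.03125
RR = 0.02821 / 0.03125 = 0.903
risk difference = 0.02821 − 0.03125 = -0.00304 → -0.304 percentage points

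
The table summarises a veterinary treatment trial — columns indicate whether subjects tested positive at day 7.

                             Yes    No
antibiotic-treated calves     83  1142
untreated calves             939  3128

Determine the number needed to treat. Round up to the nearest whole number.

7

risk, antibiotic-treated calves = 83/1225 = 0.067755
risk, untreated calves = 939/4067 = 0.230883
absolute risk difference = 0.163128
1 / 0.163128 = 6.130 → round up → 7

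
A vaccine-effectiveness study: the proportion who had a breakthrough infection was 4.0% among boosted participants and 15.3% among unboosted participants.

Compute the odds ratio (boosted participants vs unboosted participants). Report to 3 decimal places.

0.231

odds, boosted participants = 0.04000/0.96000 = 0.04167
odds, unboosted participants = 0.15300/0.84700 = 0.18064
OR = 0.04167 / 0.18064 = 0.231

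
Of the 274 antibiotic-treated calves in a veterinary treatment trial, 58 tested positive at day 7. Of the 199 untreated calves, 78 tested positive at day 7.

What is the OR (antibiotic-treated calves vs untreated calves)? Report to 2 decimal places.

OR = 0.42

odds, antibiotic-treated calves = 58/216 = 0.2685
odds, untreated calves = 78/121 = 0.6446
OR = 0.2685 / 0.6446 = 0.42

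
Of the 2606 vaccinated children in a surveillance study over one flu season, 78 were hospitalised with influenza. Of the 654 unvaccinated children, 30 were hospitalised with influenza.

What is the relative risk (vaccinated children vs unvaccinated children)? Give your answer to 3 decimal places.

RR = 0.652

risk, vaccinated children = 78/2606 = 0.02993
risk, unvaccinated children = 30/654 = 0.04587
RR = 0.02993 / 0.04587 = 0.652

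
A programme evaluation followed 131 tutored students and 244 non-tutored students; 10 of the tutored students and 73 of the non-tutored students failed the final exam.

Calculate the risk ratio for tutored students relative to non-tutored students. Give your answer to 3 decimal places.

risk, tutored students = 10/131 = 0.0763
risk, non-tutored students = 73/244 = 0.2992
RR = 0.0763 / 0.2992 = 0.255

0.255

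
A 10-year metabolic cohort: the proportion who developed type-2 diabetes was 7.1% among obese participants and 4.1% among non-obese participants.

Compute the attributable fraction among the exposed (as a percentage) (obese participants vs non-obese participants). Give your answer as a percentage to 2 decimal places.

AR% = (0.07100 − 0.04100) / 0.07100 = 0.4225 → 42.25%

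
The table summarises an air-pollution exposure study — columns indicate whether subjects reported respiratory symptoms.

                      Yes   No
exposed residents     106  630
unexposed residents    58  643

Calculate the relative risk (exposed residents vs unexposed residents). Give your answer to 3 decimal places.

RR: 1.741

risk, exposed residents = 106/736 = 0.1440
risk, unexposed residents = 58/701 = 0.0827
RR = 0.1440 / 0.0827 = 1.741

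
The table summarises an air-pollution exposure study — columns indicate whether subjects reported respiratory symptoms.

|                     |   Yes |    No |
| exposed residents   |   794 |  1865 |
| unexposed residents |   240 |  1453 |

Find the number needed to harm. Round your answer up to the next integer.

risk, exposed residents = 794/2659 = 0.298608
risk, unexposed residents = 240/1693 = 0.141760
absolute risk difference = 0.156848
1 / 0.156848 = 6.376 → round up → 7

NNH: 7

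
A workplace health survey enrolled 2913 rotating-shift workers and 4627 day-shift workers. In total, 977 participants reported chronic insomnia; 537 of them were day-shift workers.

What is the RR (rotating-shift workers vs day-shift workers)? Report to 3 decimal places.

1.301

rotating-shift workers with the outcome: 977 − 537 = 440
rotating-shift workers without the outcome: 2913 − 440 = 2473
day-shift workers without the outcome: 4627 − 537 = 4090
risk, rotating-shift workers = 440/2913 = 0.1510
risk, day-shift workers = 537/4627 = 0.1161
RR = 0.1510 / 0.1161 = 1.301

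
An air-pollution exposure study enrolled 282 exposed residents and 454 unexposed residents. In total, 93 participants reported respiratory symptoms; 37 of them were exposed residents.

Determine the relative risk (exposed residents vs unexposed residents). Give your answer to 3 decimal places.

1.064

exposed residents without the outcome: 282 − 37 = 245
unexposed residents with the outcome: 93 − 37 = 56
unexposed residents without the outcome: 454 − 56 = 398
risk, exposed residents = 37/282 = 0.1312
risk, unexposed residents = 56/454 = 0.1233
RR = 0.1312 / 0.1233 = 1.064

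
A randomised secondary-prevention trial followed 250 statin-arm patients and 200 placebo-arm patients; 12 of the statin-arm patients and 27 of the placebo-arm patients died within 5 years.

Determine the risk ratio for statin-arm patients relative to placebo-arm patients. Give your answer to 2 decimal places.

RR ≈ 0.36

risk, statin-arm patients = 12/250 = 0.04800
risk, placebo-arm patients = 27/200 = 0.13500
RR = 0.04800 / 0.13500 = 0.36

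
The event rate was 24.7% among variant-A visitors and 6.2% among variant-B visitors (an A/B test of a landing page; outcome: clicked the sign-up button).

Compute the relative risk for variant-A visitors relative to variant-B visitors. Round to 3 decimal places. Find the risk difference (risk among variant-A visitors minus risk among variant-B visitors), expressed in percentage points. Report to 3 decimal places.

RR = 3.984; RD = 18.500

RR = 0.2470 / 0.0620 = 3.984
risk difference = 0.2470 − 0.0620 = 0.1850 → 18.500 percentage points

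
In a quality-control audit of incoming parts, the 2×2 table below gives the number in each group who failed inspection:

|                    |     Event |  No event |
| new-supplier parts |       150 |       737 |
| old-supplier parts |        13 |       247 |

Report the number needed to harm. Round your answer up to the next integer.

risk, new-supplier parts = 150/887 = 0.169109
risk, old-supplier parts = 13/260 = 0.050000
absolute risk difference = 0.119109
1 / 0.119109 = 8.396 → round up → 9

9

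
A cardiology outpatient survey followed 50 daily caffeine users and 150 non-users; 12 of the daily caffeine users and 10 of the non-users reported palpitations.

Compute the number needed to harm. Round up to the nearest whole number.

6

risk, daily caffeine users = 12/50 = 0.240000
risk, non-users = 10/150 = 0.066667
absolute risk difference = 0.173333
1 / 0.173333 = 5.769 → round up → 6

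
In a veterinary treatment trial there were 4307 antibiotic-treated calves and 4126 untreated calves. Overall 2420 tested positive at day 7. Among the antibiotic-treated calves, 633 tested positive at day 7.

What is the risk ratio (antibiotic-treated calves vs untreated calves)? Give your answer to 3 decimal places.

antibiotic-treated calves without the outcome: 4307 − 633 = 3674
untreated calves with the outcome: 2420 − 633 = 1787
untreated calves without the outcome: 4126 − 1787 = 2339
risk, antibiotic-treated calves = 633/4307 = 0.1470
risk, untreated calves = 1787/4126 = 0.4331
RR = 0.1470 / 0.4331 = 0.339

0.339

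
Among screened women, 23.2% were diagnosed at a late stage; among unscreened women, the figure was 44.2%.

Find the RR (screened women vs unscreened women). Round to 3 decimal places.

RR = 0.2320 / 0.4420 = 0.525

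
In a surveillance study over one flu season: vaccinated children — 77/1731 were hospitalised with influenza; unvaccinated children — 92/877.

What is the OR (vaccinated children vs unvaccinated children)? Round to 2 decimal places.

odds, vaccinated children = 77/1654 = 0.04655
odds, unvaccinated children = 92/785 = 0.11720
OR = 0.04655 / 0.11720 = 0.40

0.40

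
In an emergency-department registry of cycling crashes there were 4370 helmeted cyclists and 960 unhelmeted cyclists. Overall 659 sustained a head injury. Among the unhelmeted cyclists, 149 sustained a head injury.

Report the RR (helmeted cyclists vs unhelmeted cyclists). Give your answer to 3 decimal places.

0.752

helmeted cyclists with the outcome: 659 − 149 = 510
helmeted cyclists without the outcome: 4370 − 510 = 3860
unhelmeted cyclists without the outcome: 960 − 149 = 811
risk, helmeted cyclists = 510/4370 = 0.1167
risk, unhelmeted cyclists = 149/960 = 0.1552
RR = 0.1167 / 0.1552 = 0.752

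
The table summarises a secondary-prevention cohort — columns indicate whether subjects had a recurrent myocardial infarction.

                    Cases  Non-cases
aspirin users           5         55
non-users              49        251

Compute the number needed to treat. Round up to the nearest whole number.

NNT = 13

risk, aspirin users = 5/60 = 0.083333
risk, non-users = 49/300 = 0.163333
absolute risk difference = 0.080000
1 / 0.080000 = 12.500 → round up → 13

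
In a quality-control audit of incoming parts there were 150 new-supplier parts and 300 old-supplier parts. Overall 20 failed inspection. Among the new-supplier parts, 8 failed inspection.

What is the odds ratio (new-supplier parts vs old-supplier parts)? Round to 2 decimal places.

new-supplier parts without the outcome: 150 − 8 = 142
old-supplier parts with the outcome: 20 − 8 = 12
old-supplier parts without the outcome: 300 − 12 = 288
odds, new-supplier parts = 8/142 = 0.05634
odds, old-supplier parts = 12/288 = 0.04167
OR = 0.05634 / 0.04167 = 1.35

1.35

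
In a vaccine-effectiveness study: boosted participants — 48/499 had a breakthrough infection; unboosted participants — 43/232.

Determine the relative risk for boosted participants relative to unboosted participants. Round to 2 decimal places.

RR = 0.52

risk, boosted participants = 48/499 = 0.0962
risk, unboosted participants = 43/232 = 0.1853
RR = 0.0962 / 0.1853 = 0.52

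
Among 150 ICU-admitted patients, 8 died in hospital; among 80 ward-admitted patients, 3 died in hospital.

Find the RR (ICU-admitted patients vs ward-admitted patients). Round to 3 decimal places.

risk, ICU-admitted patients = 8/150 = 0.05333
risk, ward-admitted patients = 3/80 = 0.03750
RR = 0.05333 / 0.03750 = 1.422

1.422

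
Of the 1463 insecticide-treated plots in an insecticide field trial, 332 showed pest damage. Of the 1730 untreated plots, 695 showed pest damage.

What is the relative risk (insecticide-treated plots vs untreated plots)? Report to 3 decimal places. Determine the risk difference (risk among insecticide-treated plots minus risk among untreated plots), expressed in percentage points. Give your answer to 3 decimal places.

risk, insecticide-treated plots = 332/1463 = 0.2269
risk, untreated plots = 695/1730 = 0.4017
RR = 0.2269 / 0.4017 = 0.565
risk difference = 0.2269 − 0.4017 = -0.1748 → -17.480 percentage points

RR = 0.565; RD = -17.480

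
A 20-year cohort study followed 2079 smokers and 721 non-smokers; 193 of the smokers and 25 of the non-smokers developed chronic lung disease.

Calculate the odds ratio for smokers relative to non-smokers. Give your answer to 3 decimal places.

OR = (193 × 696) / (1886 × 25) = 134328/47150 ≈ 2.849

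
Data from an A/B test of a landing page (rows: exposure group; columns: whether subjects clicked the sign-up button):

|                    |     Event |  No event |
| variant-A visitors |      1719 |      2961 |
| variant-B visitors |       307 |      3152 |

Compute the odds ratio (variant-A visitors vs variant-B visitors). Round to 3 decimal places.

OR = (1719 × 3152) / (2961 × 307) = 5418288/909027 ≈ 5.961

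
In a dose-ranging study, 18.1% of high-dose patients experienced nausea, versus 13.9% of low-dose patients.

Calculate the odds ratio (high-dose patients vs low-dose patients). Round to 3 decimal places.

odds, high-dose patients = 0.1810/0.8190 = 0.2210
odds, low-dose patients = 0.1390/0.8610 = 0.1614
OR = 0.2210 / 0.1614 = 1.369

OR = 1.369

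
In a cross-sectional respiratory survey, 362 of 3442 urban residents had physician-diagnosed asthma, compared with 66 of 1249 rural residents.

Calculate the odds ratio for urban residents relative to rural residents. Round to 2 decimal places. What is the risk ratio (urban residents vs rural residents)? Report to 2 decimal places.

OR = 2.11; RR = 1.99

OR = (362 × 1183) / (3080 × 66) = 428246/203280 ≈ 2.11
risk, urban residents = 362/3442 = 0.1052
risk, rural residents = 66/1249 = 0.0528
RR = 0.1052 / 0.0528 = 1.99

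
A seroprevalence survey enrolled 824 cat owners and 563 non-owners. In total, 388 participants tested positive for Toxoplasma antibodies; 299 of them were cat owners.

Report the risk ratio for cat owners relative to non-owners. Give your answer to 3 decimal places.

2.295

cat owners without the outcome: 824 − 299 = 525
non-owners with the outcome: 388 − 299 = 89
non-owners without the outcome: 563 − 89 = 474
risk, cat owners = 299/824 = 0.3629
risk, non-owners = 89/563 = 0.1581
RR = 0.3629 / 0.1581 = 2.295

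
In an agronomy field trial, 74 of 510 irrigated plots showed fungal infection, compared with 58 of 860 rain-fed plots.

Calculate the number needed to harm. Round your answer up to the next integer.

risk, irrigated plots = 74/510 = 0.145098
risk, rain-fed plots = 58/860 = 0.067442
absolute risk difference = 0.077656
1 / 0.077656 = 12.877 → round up → 13

13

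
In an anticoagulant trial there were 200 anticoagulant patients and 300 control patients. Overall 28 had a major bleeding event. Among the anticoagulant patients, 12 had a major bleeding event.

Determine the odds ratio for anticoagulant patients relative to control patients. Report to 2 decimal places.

anticoagulant patients without the outcome: 200 − 12 = 188
control patients with the outcome: 28 − 12 = 16
control patients without the outcome: 300 − 16 = 284
OR = (12 × 284) / (188 × 16) = 3408/3008 ≈ 1.13

1.13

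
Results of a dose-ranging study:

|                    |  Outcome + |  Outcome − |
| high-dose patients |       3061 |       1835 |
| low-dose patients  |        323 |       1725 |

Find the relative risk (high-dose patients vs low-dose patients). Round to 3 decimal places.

risk, high-dose patients = 3061/4896 = 0.6252
risk, low-dose patients = 323/2048 = 0.1577
RR = 0.6252 / 0.1577 = 3.964

3.964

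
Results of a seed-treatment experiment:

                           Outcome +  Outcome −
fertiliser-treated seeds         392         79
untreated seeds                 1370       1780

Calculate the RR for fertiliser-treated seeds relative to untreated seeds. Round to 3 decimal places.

risk, fertiliser-treated seeds = 392/471 = 0.8323
risk, untreated seeds = 1370/3150 = 0.4349
RR = 0.8323 / 0.4349 = 1.914

RR: 1.914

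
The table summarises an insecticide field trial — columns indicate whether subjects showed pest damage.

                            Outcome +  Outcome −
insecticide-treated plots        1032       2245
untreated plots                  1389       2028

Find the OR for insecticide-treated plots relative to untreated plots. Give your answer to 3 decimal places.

OR = (1032 × 2028) / (2245 × 1389) = 2092896/3118305 ≈ 0.671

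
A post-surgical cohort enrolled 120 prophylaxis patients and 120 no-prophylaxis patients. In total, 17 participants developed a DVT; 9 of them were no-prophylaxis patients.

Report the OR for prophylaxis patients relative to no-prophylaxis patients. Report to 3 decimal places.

prophylaxis patients with the outcome: 17 − 9 = 8
prophylaxis patients without the outcome: 120 − 8 = 112
no-prophylaxis patients without the outcome: 120 − 9 = 111
OR = (8 × 111) / (112 × 9) = 888/1008 ≈ 0.881

OR ≈ 0.881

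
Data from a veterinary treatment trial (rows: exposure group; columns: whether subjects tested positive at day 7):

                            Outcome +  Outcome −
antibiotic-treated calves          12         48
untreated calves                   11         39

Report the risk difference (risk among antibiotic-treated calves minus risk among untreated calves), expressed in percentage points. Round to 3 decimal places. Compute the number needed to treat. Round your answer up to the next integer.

RD = -2.000; NNT = 50

risk, antibiotic-treated calves = 12/60 = 0.2000
risk, untreated calves = 11/50 = 0.2200
risk difference = 0.2000 − 0.2200 = -0.0200 → -2.000 percentage points
absolute risk difference = 0.020000
1 / 0.020000 = 50.000 → round up → 50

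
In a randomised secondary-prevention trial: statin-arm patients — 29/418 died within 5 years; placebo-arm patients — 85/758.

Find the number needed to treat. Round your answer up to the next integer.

risk, statin-arm patients = 29/418 = 0.069378
risk, placebo-arm patients = 85/758 = 0.112137
absolute risk difference = 0.042759
1 / 0.042759 = 23.387 → round up → 24

NNT ≈ 24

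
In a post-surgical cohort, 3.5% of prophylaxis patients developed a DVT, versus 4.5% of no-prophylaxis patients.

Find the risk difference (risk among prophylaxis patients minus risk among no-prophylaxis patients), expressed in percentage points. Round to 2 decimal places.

RD: -1.00

risk difference = 0.03500 − 0.04500 = -0.01000 → -1.00 percentage points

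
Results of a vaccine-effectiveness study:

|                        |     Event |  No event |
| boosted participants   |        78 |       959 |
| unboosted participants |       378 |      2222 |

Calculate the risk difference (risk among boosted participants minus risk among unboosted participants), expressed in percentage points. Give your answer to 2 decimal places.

RD = -7.02

risk, boosted participants = 78/1037 = 0.0752
risk, unboosted participants = 378/2600 = 0.1454
risk difference = 0.0752 − 0.1454 = -0.0702 → -7.02 percentage points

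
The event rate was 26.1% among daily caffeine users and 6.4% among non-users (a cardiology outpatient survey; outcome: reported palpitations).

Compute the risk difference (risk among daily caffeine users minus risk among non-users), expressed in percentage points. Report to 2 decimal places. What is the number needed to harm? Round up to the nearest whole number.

risk difference = 0.2610 − 0.0640 = 0.1970 → 19.70 percentage points
absolute risk difference = 0.197000
1 / 0.197000 = 5.076 → round up → 6

RD = 19.70; NNH = 6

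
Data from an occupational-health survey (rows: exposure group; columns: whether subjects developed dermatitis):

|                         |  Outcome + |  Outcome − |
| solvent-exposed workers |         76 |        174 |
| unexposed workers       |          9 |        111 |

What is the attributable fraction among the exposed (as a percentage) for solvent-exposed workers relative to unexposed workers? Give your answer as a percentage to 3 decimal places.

AR% ≈ 75.329%

risk, solvent-exposed workers = 76/250 = 0.3040
risk, unexposed workers = 9/120 = 0.0750
AR% = (0.3040 − 0.0750) / 0.3040 = 0.7533 → 75.329%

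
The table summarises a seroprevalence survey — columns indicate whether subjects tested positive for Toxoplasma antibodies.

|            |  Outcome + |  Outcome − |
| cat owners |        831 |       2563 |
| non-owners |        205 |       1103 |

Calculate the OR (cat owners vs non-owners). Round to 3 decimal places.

OR = (831 × 1103) / (2563 × 205) = 916593/525415 ≈ 1.745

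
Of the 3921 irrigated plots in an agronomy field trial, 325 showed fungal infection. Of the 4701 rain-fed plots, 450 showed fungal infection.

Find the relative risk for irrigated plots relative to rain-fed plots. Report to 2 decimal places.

risk, irrigated plots = 325/3921 = 0.0829
risk, rain-fed plots = 450/4701 = 0.0957
RR = 0.0829 / 0.0957 = 0.87

RR = 0.87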